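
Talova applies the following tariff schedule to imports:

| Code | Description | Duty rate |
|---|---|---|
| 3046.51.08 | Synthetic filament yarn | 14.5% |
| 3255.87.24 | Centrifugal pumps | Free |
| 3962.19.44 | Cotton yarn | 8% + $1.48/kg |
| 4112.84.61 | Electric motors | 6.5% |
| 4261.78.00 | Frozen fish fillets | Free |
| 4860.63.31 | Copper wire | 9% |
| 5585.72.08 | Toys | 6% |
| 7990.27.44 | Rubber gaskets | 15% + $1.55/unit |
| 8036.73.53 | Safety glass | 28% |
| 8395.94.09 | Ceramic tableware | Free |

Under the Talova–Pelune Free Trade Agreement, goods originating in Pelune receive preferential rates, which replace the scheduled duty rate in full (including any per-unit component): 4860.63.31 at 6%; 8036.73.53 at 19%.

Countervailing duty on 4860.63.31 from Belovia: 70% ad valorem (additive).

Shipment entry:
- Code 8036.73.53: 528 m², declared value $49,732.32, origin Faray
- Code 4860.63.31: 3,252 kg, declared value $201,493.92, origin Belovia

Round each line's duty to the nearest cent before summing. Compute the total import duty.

$173,105.25

Line 1 (8036.73.53, Faray, 528 m², $49,732.32):
Base rate for 8036.73.53 is 28%.
8036.73.53 has an FTA preferential rate, but origin Faray is not Pelune; base rate stands.
Duty = $49,732.32 × 28% = $13,925.05.
Line 2 (4860.63.31, Belovia, 3,252 kg, $201,493.92):
Base rate for 4860.63.31 is 9%.
4860.63.31 has an FTA preferential rate, but origin Belovia is not Pelune; base rate stands.
Additional duty on 4860.63.31 from Belovia: +70%. Applied ad valorem rate: 9% + 70% = 79%.
Duty = $201,493.92 × 79% = $159,180.20.
Total = $13,925.05 + $159,180.20 = $173,105.25.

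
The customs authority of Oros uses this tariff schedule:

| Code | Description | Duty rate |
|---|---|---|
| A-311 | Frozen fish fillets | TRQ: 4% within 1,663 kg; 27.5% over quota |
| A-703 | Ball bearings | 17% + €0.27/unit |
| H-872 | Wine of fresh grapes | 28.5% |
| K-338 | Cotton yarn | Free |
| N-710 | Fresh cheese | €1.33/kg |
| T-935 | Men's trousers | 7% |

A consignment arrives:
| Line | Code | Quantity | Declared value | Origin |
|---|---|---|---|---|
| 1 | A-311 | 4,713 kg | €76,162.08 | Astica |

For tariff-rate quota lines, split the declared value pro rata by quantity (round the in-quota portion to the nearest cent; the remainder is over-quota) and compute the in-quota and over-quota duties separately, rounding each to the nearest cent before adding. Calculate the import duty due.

€14,629.16

Line 1 (A-311, Astica, 4,713 kg, €76,162.08):
Code A-311 is under a tariff-rate quota (threshold 1,663 kg). In-quota: 1,663 kg at 4%; over-quota: 3,050 kg at 27.5%.
Pro-rata value split: in-quota = €76,162.08 × 1,663/4,713 = €26,874.08; over-quota = €76,162.08 − €26,874.08 = €49,288.00.
In-quota duty = €26,874.08 × 4% = €1,074.96. Over-quota duty = €49,288.00 × 27.5% = €13,554.20.
Line duty = €1,074.96 + €13,554.20 = €14,629.16.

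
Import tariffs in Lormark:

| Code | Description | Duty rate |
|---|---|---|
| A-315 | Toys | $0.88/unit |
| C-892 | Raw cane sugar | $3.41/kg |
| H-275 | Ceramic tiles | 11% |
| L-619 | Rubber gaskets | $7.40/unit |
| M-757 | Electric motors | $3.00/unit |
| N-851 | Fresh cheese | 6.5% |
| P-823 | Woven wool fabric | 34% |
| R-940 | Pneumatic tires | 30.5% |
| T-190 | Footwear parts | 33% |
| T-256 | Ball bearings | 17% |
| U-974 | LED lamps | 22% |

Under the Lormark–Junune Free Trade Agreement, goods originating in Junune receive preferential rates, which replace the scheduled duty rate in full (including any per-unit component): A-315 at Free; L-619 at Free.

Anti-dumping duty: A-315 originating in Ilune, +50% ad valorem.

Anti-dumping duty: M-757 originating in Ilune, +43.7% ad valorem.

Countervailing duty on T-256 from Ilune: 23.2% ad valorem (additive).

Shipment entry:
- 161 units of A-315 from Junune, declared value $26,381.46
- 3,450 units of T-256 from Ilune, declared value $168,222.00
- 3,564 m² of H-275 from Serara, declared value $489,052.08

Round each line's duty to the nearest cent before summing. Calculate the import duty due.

$121,420.97

Line 1 (A-315, Junune, 161 units, $26,381.46):
Base rate for A-315 is $0.88/unit.
Origin Junune qualifies under the Lormark–Junune agreement and A-315 is covered: preferential rate Free applies instead.
The additional-duty order on A-315 targets Ilune, not Junune; it does not apply.
Duty = $26,381.46 × 0% = $0.00.
Line 2 (T-256, Ilune, 3,450 units, $168,222.00):
Base rate for T-256 is 17%.
Additional duty on T-256 from Ilune: +23.2%. Applied ad valorem rate: 17% + 23.2% = 40.2%.
Duty = $168,222.00 × 40.2% = $67,625.24.
Line 3 (H-275, Serara, 3,564 m², $489,052.08):
Base rate for H-275 is 11%.
Duty = $489,052.08 × 11% = $53,795.73.
Total = $0.00 + $67,625.24 + $53,795.73 = $121,420.97.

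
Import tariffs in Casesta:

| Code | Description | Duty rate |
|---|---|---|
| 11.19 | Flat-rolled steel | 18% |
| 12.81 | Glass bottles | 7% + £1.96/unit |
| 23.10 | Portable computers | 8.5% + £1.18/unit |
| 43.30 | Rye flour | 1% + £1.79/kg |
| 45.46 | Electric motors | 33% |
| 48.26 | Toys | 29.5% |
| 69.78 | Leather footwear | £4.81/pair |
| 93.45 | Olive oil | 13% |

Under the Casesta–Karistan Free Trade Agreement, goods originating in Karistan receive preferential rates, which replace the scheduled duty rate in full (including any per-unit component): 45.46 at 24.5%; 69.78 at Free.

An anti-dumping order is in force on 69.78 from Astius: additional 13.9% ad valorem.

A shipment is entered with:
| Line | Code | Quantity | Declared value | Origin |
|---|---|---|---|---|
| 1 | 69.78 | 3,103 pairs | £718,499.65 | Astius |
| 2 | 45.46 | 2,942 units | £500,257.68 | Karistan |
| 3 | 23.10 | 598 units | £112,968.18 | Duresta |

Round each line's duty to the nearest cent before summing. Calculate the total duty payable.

Line 1 (69.78, Astius, 3,103 pairs, £718,499.65):
Base rate for 69.78 is £4.81/pair.
69.78 has an FTA preferential rate, but origin Astius is not Karistan; base rate stands.
Additional duty on 69.78 from Astius: +13.9% ad valorem. Applied ad valorem rate = 13.9%.
Duty = £718,499.65 × 13.9% + 3,103 × £4.81 = £114,796.88.
Line 2 (45.46, Karistan, 2,942 units, £500,257.68):
Base rate for 45.46 is 33%.
Origin Karistan qualifies under the Casesta–Karistan agreement and 45.46 is covered: preferential rate 24.5% applies instead.
Duty = £500,257.68 × 24.5% = £122,563.13.
Line 3 (23.10, Duresta, 598 units, £112,968.18):
Base rate for 23.10 is 8.5% + £1.18/unit.
Duty = £112,968.18 × 8.5% + 598 × £1.18 = £10,307.94.
Total = £114,796.88 + £122,563.13 + £10,307.94 = £247,667.95.

£247,667.95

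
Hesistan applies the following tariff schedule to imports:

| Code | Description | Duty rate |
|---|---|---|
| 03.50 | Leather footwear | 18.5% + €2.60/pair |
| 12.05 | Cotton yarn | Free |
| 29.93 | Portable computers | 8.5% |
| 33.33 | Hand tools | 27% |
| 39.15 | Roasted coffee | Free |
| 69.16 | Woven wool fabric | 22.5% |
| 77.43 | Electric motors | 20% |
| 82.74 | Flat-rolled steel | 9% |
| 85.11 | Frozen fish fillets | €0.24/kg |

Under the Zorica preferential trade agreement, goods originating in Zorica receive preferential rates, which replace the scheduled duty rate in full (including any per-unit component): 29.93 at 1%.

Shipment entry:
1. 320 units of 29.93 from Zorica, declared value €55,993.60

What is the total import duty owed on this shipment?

Line 1 (29.93, Zorica, 320 units, €55,993.60):
Base rate for 29.93 is 8.5%.
Origin Zorica qualifies under the Hesistan–Zorica agreement and 29.93 is covered: preferential rate 1% applies instead.
Duty = €55,993.60 × 1% = €559.94.

€559.94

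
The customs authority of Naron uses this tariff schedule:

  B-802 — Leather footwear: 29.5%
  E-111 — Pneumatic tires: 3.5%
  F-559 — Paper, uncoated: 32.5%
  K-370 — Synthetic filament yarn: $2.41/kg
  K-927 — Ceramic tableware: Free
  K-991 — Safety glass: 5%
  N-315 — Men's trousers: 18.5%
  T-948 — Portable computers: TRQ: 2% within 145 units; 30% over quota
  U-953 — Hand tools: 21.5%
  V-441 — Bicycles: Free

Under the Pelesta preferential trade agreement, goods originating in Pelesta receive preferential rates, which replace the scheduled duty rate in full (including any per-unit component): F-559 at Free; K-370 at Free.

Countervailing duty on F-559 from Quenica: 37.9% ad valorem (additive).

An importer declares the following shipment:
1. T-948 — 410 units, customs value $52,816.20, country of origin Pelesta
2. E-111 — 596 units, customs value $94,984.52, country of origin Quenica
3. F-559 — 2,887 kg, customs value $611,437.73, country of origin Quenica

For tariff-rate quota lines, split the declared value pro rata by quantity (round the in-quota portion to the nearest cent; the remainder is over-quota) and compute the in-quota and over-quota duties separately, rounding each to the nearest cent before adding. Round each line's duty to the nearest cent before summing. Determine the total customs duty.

Line 1 (T-948, Pelesta, 410 units, $52,816.20):
Code T-948 is under a tariff-rate quota (threshold 145 units). In-quota: 145 units at 2%; over-quota: 265 units at 30%.
Pro-rata value split: in-quota = $52,816.20 × 145/410 = $18,678.90; over-quota = $52,816.20 − $18,678.90 = $34,137.30.
In-quota duty = $18,678.90 × 2% = $373.58. Over-quota duty = $34,137.30 × 30% = $10,241.19.
Line duty = $373.58 + $10,241.19 = $10,614.77.
Line 2 (E-111, Quenica, 596 units, $94,984.52):
Base rate for E-111 is 3.5%.
Duty = $94,984.52 × 3.5% = $3,324.46.
Line 3 (F-559, Quenica, 2,887 kg, $611,437.73):
Base rate for F-559 is 32.5%.
F-559 has an FTA preferential rate, but origin Quenica is not Pelesta; base rate stands.
Additional duty on F-559 from Quenica: +37.9%. Applied ad valorem rate: 32.5% + 37.9% = 70.4%.
Duty = $611,437.73 × 70.4% = $430,452.16.
Total = $10,614.77 + $3,324.46 + $430,452.16 = $444,391.39.

$444,391.39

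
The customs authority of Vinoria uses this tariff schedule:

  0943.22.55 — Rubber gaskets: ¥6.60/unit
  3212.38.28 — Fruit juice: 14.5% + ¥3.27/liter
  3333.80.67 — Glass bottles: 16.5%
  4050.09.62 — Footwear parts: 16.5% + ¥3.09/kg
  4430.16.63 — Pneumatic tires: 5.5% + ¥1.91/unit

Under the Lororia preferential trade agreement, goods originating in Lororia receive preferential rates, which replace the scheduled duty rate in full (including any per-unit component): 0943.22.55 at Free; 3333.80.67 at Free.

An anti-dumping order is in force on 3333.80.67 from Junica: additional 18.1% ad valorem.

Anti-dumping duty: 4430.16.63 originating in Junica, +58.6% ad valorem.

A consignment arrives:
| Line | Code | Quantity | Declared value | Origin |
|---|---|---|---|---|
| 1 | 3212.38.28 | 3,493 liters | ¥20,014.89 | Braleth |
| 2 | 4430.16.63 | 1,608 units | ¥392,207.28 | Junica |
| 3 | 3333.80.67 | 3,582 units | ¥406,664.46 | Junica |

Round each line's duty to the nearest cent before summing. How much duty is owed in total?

Line 1 (3212.38.28, Braleth, 3,493 liters, ¥20,014.89):
Base rate for 3212.38.28 is 14.5% + ¥3.27/liter.
Duty = ¥20,014.89 × 14.5% + 3,493 × ¥3.27 = ¥14,324.27.
Line 2 (4430.16.63, Junica, 1,608 units, ¥392,207.28):
Base rate for 4430.16.63 is 5.5% + ¥1.91/unit.
Additional duty on 4430.16.63 from Junica: +58.6%. Applied ad valorem rate: 5.5% + 58.6% = 64.1%.
Duty = ¥392,207.28 × 64.1% + 1,608 × ¥1.91 = ¥254,476.15.
Line 3 (3333.80.67, Junica, 3,582 units, ¥406,664.46):
Base rate for 3333.80.67 is 16.5%.
3333.80.67 has an FTA preferential rate, but origin Junica is not Lororia; base rate stands.
Additional duty on 3333.80.67 from Junica: +18.1%. Applied ad valorem rate: 16.5% + 18.1% = 34.6%.
Duty = ¥406,664.46 × 34.6% = ¥140,705.90.
Total = ¥14,324.27 + ¥254,476.15 + ¥140,705.90 = ¥409,506.32.

¥409,506.32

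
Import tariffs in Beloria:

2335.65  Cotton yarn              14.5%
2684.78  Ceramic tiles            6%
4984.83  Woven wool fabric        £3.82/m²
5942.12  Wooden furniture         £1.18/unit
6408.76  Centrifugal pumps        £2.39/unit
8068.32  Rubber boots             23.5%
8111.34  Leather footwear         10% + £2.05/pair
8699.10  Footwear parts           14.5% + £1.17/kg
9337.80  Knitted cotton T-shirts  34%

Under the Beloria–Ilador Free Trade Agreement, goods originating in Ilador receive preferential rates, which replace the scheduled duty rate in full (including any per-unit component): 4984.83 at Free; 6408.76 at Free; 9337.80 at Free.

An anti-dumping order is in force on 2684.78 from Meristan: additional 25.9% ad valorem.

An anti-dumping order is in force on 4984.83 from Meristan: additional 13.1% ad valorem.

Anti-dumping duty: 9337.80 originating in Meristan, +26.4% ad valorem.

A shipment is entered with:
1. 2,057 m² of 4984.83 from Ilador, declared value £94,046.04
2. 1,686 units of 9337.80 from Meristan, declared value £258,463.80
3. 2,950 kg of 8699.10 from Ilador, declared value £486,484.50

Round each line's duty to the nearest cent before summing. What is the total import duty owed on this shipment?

Line 1 (4984.83, Ilador, 2,057 m², £94,046.04):
Base rate for 4984.83 is £3.82/m².
Origin Ilador qualifies under the Beloria–Ilador agreement and 4984.83 is covered: preferential rate Free applies instead.
The additional-duty order on 4984.83 targets Meristan, not Ilador; it does not apply.
Duty = £94,046.04 × 0% = £0.00.
Line 2 (9337.80, Meristan, 1,686 units, £258,463.80):
Base rate for 9337.80 is 34%.
9337.80 has an FTA preferential rate, but origin Meristan is not Ilador; base rate stands.
Additional duty on 9337.80 from Meristan: +26.4%. Applied ad valorem rate: 34% + 26.4% = 60.4%.
Duty = £258,463.80 × 60.4% = £156,112.14.
Line 3 (8699.10, Ilador, 2,950 kg, £486,484.50):
Base rate for 8699.10 is 14.5% + £1.17/kg.
Origin Ilador is the FTA partner but 8699.10 is not on the preference list; base rate stands.
Duty = £486,484.50 × 14.5% + 2,950 × £1.17 = £73,991.75.
Total = £0.00 + £156,112.14 + £73,991.75 = £230,103.89.

£230,103.89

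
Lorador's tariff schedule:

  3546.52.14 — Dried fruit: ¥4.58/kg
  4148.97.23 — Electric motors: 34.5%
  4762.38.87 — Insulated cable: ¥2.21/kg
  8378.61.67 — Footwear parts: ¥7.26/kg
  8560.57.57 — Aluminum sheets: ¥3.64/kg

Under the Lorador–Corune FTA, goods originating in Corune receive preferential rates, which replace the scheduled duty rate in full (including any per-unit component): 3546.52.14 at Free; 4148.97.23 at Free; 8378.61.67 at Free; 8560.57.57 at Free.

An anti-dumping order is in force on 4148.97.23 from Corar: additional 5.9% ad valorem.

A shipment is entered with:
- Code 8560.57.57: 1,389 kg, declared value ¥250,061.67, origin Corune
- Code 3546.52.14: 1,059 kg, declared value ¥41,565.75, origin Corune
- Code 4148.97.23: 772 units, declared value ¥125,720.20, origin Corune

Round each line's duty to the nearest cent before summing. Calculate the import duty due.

Line 1 (8560.57.57, Corune, 1,389 kg, ¥250,061.67):
Base rate for 8560.57.57 is ¥3.64/kg.
Origin Corune qualifies under the Lorador–Corune agreement and 8560.57.57 is covered: preferential rate Free applies instead.
Duty = ¥250,061.67 × 0% = ¥0.00.
Line 2 (3546.52.14, Corune, 1,059 kg, ¥41,565.75):
Base rate for 3546.52.14 is ¥4.58/kg.
Origin Corune qualifies under the Lorador–Corune agreement and 3546.52.14 is covered: preferential rate Free applies instead.
Duty = ¥41,565.75 × 0% = ¥0.00.
Line 3 (4148.97.23, Corune, 772 units, ¥125,720.20):
Base rate for 4148.97.23 is 34.5%.
Origin Corune qualifies under the Lorador–Corune agreement and 4148.97.23 is covered: preferential rate Free applies instead.
The additional-duty order on 4148.97.23 targets Corar, not Corune; it does not apply.
Duty = ¥125,720.20 × 0% = ¥0.00.
Total = ¥0.00 + ¥0.00 + ¥0.00 = ¥0.00.

¥0.00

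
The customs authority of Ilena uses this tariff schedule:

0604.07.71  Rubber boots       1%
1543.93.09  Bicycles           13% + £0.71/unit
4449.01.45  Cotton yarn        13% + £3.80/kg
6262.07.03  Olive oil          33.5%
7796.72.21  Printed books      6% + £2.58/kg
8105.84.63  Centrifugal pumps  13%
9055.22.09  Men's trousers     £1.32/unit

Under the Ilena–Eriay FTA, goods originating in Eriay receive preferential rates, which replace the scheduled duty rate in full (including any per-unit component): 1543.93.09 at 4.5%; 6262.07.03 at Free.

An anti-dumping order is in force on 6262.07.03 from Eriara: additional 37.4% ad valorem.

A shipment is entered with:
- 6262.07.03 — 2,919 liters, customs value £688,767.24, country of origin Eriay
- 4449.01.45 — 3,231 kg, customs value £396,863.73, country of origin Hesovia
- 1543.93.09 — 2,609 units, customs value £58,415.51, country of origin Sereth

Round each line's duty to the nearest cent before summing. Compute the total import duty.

Line 1 (6262.07.03, Eriay, 2,919 liters, £688,767.24):
Base rate for 6262.07.03 is 33.5%.
Origin Eriay qualifies under the Ilena–Eriay agreement and 6262.07.03 is covered: preferential rate Free applies instead.
The additional-duty order on 6262.07.03 targets Eriara, not Eriay; it does not apply.
Duty = £688,767.24 × 0% = £0.00.
Line 2 (4449.01.45, Hesovia, 3,231 kg, £396,863.73):
Base rate for 4449.01.45 is 13% + £3.80/kg.
Duty = £396,863.73 × 13% + 3,231 × £3.80 = £63,870.08.
Line 3 (1543.93.09, Sereth, 2,609 units, £58,415.51):
Base rate for 1543.93.09 is 13% + £0.71/unit.
1543.93.09 has an FTA preferential rate, but origin Sereth is not Eriay; base rate stands.
Duty = £58,415.51 × 13% + 2,609 × £0.71 = £9,446.41.
Total = £0.00 + £63,870.08 + £9,446.41 = £73,316.49.

£73,316.49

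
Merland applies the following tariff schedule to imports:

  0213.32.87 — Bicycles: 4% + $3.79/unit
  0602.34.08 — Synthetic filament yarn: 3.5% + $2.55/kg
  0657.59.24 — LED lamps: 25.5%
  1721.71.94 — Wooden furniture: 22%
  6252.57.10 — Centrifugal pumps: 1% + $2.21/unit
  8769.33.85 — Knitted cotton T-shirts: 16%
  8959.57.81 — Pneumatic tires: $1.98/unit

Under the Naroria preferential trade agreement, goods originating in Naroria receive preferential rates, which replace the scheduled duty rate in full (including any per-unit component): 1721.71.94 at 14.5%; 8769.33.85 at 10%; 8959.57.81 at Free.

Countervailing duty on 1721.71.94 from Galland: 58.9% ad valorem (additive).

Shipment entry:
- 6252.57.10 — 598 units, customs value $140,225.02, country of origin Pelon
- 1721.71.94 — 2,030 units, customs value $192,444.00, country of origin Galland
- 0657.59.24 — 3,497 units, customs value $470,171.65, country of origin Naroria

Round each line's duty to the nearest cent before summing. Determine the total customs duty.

$278,304.80

Line 1 (6252.57.10, Pelon, 598 units, $140,225.02):
Base rate for 6252.57.10 is 1% + $2.21/unit.
Duty = $140,225.02 × 1% + 598 × $2.21 = $2,723.83.
Line 2 (1721.71.94, Galland, 2,030 units, $192,444.00):
Base rate for 1721.71.94 is 22%.
1721.71.94 has an FTA preferential rate, but origin Galland is not Naroria; base rate stands.
Additional duty on 1721.71.94 from Galland: +58.9%. Applied ad valorem rate: 22% + 58.9% = 80.9%.
Duty = $192,444.00 × 80.9% = $155,687.20.
Line 3 (0657.59.24, Naroria, 3,497 units, $470,171.65):
Base rate for 0657.59.24 is 25.5%.
Origin Naroria is the FTA partner but 0657.59.24 is not on the preference list; base rate stands.
Duty = $470,171.65 × 25.5% = $119,893.77.
Total = $2,723.83 + $155,687.20 + $119,893.77 = $278,304.80.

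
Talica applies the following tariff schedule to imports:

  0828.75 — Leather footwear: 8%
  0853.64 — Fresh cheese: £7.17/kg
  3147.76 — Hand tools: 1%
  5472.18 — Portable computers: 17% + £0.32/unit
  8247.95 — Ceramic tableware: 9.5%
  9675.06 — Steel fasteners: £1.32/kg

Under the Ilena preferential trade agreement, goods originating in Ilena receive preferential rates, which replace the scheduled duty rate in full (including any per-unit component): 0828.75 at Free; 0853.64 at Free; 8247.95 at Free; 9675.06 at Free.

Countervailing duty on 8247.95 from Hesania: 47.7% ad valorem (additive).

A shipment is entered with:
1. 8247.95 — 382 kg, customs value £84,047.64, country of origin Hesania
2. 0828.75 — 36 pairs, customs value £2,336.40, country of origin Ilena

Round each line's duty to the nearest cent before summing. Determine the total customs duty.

£48,075.25

Line 1 (8247.95, Hesania, 382 kg, £84,047.64):
Base rate for 8247.95 is 9.5%.
8247.95 has an FTA preferential rate, but origin Hesania is not Ilena; base rate stands.
Additional duty on 8247.95 from Hesania: +47.7%. Applied ad valorem rate: 9.5% + 47.7% = 57.2%.
Duty = £84,047.64 × 57.2% = £48,075.25.
Line 2 (0828.75, Ilena, 36 pairs, £2,336.40):
Base rate for 0828.75 is 8%.
Origin Ilena qualifies under the Talica–Ilena agreement and 0828.75 is covered: preferential rate Free applies instead.
Duty = £2,336.40 × 0% = £0.00.
Total = £48,075.25 + £0.00 = £48,075.25.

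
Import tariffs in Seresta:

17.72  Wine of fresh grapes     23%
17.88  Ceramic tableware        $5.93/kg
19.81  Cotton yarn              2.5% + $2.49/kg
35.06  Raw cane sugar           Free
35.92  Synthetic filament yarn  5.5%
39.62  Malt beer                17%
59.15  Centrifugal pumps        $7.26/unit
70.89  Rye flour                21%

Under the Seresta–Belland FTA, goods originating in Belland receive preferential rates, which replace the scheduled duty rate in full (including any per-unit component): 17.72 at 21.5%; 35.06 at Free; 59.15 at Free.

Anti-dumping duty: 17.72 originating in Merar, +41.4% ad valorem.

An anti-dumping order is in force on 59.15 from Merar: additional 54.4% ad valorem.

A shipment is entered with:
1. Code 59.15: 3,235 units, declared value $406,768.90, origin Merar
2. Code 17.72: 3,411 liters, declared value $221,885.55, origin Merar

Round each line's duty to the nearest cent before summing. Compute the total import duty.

Line 1 (59.15, Merar, 3,235 units, $406,768.90):
Base rate for 59.15 is $7.26/unit.
59.15 has an FTA preferential rate, but origin Merar is not Belland; base rate stands.
Additional duty on 59.15 from Merar: +54.4% ad valorem. Applied ad valorem rate = 54.4%.
Duty = $406,768.90 × 54.4% + 3,235 × $7.26 = $244,768.38.
Line 2 (17.72, Merar, 3,411 liters, $221,885.55):
Base rate for 17.72 is 23%.
17.72 has an FTA preferential rate, but origin Merar is not Belland; base rate stands.
Additional duty on 17.72 from Merar: +41.4%. Applied ad valorem rate: 23% + 41.4% = 64.4%.
Duty = $221,885.55 × 64.4% = $142,894.29.
Total = $244,768.38 + $142,894.29 = $387,662.67.

$387,662.67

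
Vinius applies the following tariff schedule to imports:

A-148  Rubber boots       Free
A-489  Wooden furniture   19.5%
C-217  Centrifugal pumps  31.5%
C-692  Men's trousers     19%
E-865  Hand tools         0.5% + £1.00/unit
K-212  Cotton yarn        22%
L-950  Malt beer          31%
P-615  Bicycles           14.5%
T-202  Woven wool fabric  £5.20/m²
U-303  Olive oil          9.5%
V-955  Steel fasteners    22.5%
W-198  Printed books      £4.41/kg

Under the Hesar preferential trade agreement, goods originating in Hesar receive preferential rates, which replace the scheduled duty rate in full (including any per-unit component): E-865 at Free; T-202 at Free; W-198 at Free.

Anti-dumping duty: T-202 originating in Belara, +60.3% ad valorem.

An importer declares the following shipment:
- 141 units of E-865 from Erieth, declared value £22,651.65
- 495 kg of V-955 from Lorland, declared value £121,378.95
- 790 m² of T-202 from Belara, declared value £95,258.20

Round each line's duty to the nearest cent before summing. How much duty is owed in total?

£89,113.21

Line 1 (E-865, Erieth, 141 units, £22,651.65):
Base rate for E-865 is 0.5% + £1.00/unit.
E-865 has an FTA preferential rate, but origin Erieth is not Hesar; base rate stands.
Duty = £22,651.65 × 0.5% + 141 × £1.00 = £254.26.
Line 2 (V-955, Lorland, 495 kg, £121,378.95):
Base rate for V-955 is 22.5%.
Duty = £121,378.95 × 22.5% = £27,310.26.
Line 3 (T-202, Belara, 790 m², £95,258.20):
Base rate for T-202 is £5.20/m².
T-202 has an FTA preferential rate, but origin Belara is not Hesar; base rate stands.
Additional duty on T-202 from Belara: +60.3% ad valorem. Applied ad valorem rate = 60.3%.
Duty = £95,258.20 × 60.3% + 790 × £5.20 = £61,548.69.
Total = £254.26 + £27,310.26 + £61,548.69 = £89,113.21.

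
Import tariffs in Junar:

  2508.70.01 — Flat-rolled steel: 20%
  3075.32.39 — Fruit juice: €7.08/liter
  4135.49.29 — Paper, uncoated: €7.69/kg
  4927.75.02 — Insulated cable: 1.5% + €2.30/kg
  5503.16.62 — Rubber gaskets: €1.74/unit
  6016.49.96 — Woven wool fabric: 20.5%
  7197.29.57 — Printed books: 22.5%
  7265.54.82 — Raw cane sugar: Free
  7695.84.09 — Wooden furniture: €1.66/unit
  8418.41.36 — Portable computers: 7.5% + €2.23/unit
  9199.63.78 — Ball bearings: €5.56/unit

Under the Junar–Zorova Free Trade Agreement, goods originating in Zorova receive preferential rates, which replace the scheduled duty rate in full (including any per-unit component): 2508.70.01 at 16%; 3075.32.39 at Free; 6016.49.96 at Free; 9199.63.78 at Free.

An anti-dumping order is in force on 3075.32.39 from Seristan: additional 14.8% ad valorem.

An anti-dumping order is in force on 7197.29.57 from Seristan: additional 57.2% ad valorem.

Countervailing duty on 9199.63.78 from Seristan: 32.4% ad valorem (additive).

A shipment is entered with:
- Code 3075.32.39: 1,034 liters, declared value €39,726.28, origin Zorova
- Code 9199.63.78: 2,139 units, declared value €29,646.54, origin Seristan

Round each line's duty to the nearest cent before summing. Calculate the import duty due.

Line 1 (3075.32.39, Zorova, 1,034 liters, €39,726.28):
Base rate for 3075.32.39 is €7.08/liter.
Origin Zorova qualifies under the Junar–Zorova agreement and 3075.32.39 is covered: preferential rate Free applies instead.
The additional-duty order on 3075.32.39 targets Seristan, not Zorova; it does not apply.
Duty = €39,726.28 × 0% = €0.00.
Line 2 (9199.63.78, Seristan, 2,139 units, €29,646.54):
Base rate for 9199.63.78 is €5.56/unit.
9199.63.78 has an FTA preferential rate, but origin Seristan is not Zorova; base rate stands.
Additional duty on 9199.63.78 from Seristan: +32.4% ad valorem. Applied ad valorem rate = 32.4%.
Duty = €29,646.54 × 32.4% + 2,139 × €5.56 = €21,498.32.
Total = €0.00 + €21,498.32 = €21,498.32.

€21,498.32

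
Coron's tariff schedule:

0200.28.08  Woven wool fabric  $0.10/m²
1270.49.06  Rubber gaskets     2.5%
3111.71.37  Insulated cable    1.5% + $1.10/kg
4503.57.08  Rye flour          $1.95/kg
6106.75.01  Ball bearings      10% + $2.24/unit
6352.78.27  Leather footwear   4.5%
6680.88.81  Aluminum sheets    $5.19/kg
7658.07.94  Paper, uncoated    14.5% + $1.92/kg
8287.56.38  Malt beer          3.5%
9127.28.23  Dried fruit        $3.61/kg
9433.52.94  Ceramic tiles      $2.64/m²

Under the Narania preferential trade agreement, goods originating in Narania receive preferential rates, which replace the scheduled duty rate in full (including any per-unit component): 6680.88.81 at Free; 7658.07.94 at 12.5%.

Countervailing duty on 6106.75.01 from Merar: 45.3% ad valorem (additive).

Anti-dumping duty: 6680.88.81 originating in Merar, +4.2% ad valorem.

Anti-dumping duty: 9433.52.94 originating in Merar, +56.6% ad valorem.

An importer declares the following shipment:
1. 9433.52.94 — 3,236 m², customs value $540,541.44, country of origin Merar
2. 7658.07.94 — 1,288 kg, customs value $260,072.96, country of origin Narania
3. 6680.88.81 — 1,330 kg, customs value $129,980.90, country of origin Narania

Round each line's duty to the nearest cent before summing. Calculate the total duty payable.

Line 1 (9433.52.94, Merar, 3,236 m², $540,541.44):
Base rate for 9433.52.94 is $2.64/m².
Additional duty on 9433.52.94 from Merar: +56.6% ad valorem. Applied ad valorem rate = 56.6%.
Duty = $540,541.44 × 56.6% + 3,236 × $2.64 = $314,489.50.
Line 2 (7658.07.94, Narania, 1,288 kg, $260,072.96):
Base rate for 7658.07.94 is 14.5% + $1.92/kg.
Origin Narania qualifies under the Coron–Narania agreement and 7658.07.94 is covered: preferential rate 12.5% applies instead.
Duty = $260,072.96 × 12.5% = $32,509.12.
Line 3 (6680.88.81, Narania, 1,330 kg, $129,980.90):
Base rate for 6680.88.81 is $5.19/kg.
Origin Narania qualifies under the Coron–Narania agreement and 6680.88.81 is covered: preferential rate Free applies instead.
The additional-duty order on 6680.88.81 targets Merar, not Narania; it does not apply.
Duty = $129,980.90 × 0% = $0.00.
Total = $314,489.50 + $32,509.12 + $0.00 = $346,998.62.

$346,998.62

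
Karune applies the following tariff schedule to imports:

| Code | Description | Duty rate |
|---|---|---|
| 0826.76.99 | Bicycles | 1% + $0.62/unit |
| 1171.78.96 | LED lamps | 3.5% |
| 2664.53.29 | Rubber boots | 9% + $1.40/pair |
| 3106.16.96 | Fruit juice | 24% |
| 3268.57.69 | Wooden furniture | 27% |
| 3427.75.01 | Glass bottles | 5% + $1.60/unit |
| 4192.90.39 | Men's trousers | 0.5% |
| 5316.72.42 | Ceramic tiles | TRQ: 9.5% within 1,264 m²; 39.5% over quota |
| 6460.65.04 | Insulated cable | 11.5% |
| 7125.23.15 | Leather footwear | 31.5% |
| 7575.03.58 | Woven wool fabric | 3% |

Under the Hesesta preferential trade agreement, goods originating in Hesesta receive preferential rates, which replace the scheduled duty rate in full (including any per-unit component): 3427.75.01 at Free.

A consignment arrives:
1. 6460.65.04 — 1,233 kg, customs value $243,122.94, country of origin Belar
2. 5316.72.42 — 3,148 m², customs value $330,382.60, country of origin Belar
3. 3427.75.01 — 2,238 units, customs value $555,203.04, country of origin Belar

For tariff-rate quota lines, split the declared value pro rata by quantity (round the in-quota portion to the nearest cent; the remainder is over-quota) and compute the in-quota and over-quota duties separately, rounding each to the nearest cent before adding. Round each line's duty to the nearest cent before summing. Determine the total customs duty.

Line 1 (6460.65.04, Belar, 1,233 kg, $243,122.94):
Base rate for 6460.65.04 is 11.5%.
Duty = $243,122.94 × 11.5% = $27,959.14.
Line 2 (5316.72.42, Belar, 3,148 m², $330,382.60):
Code 5316.72.42 is under a tariff-rate quota (threshold 1,264 m²). In-quota: 1,264 m² at 9.5%; over-quota: 1,884 m² at 39.5%.
Pro-rata value split: in-quota = $330,382.60 × 1,264/3,148 = $132,656.80; over-quota = $330,382.60 − $132,656.80 = $197,725.80.
In-quota duty = $132,656.80 × 9.5% = $12,602.40. Over-quota duty = $197,725.80 × 39.5% = $78,101.69.
Line duty = $12,602.40 + $78,101.69 = $90,704.09.
Line 3 (3427.75.01, Belar, 2,238 units, $555,203.04):
Base rate for 3427.75.01 is 5% + $1.60/unit.
3427.75.01 has an FTA preferential rate, but origin Belar is not Hesesta; base rate stands.
Duty = $555,203.04 × 5% + 2,238 × $1.60 = $31,340.95.
Total = $27,959.14 + $90,704.09 + $31,340.95 = $150,004.18.

$150,004.18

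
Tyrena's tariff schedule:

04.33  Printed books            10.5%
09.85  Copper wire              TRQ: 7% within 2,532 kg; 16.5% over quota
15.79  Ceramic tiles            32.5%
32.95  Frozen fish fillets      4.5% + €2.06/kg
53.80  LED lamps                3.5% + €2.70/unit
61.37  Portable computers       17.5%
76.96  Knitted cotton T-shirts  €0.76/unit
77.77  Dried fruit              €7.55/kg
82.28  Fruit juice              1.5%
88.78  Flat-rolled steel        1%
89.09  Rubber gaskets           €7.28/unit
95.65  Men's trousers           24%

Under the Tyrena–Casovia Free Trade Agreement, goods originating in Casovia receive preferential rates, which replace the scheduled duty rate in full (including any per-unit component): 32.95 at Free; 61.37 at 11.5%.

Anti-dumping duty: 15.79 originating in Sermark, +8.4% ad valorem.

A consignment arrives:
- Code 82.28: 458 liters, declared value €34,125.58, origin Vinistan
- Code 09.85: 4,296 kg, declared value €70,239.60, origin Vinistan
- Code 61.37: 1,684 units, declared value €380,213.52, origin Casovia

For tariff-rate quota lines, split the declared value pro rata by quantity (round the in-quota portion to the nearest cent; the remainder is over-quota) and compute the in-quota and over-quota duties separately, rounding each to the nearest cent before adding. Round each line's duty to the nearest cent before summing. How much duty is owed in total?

€51,893.13

Line 1 (82.28, Vinistan, 458 liters, €34,125.58):
Base rate for 82.28 is 1.5%.
Duty = €34,125.58 × 1.5% = €511.88.
Line 2 (09.85, Vinistan, 4,296 kg, €70,239.60):
Code 09.85 is under a tariff-rate quota (threshold 2,532 kg). In-quota: 2,532 kg at 7%; over-quota: 1,764 kg at 16.5%.
Pro-rata value split: in-quota = €70,239.60 × 2,532/4,296 = €41,398.20; over-quota = €70,239.60 − €41,398.20 = €28,841.40.
In-quota duty = €41,398.20 × 7% = €2,897.87. Over-quota duty = €28,841.40 × 16.5% = €4,758.83.
Line duty = €2,897.87 + €4,758.83 = €7,656.70.
Line 3 (61.37, Casovia, 1,684 units, €380,213.52):
Base rate for 61.37 is 17.5%.
Origin Casovia qualifies under the Tyrena–Casovia agreement and 61.37 is covered: preferential rate 11.5% applies instead.
Duty = €380,213.52 × 11.5% = €43,724.55.
Total = €511.88 + €7,656.70 + €43,724.55 = €51,893.13.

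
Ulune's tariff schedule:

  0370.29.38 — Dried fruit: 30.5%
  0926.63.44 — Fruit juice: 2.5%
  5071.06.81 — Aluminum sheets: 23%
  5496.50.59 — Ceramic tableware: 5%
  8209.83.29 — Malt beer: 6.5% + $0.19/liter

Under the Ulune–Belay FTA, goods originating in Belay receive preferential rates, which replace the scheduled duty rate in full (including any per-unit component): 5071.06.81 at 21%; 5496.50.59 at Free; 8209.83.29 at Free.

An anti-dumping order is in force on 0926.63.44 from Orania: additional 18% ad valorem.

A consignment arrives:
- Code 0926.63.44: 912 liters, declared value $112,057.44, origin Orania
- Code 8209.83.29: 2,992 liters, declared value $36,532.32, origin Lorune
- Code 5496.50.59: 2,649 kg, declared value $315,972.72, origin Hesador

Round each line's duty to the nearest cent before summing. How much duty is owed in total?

$41,713.50

Line 1 (0926.63.44, Orania, 912 liters, $112,057.44):
Base rate for 0926.63.44 is 2.5%.
Additional duty on 0926.63.44 from Orania: +18%. Applied ad valorem rate: 2.5% + 18% = 20.5%.
Duty = $112,057.44 × 20.5% = $22,971.78.
Line 2 (8209.83.29, Lorune, 2,992 liters, $36,532.32):
Base rate for 8209.83.29 is 6.5% + $0.19/liter.
8209.83.29 has an FTA preferential rate, but origin Lorune is not Belay; base rate stands.
Duty = $36,532.32 × 6.5% + 2,992 × $0.19 = $2,943.08.
Line 3 (5496.50.59, Hesador, 2,649 kg, $315,972.72):
Base rate for 5496.50.59 is 5%.
5496.50.59 has an FTA preferential rate, but origin Hesador is not Belay; base rate stands.
Duty = $315,972.72 × 5% = $15,798.64.
Total = $22,971.78 + $2,943.08 + $15,798.64 = $41,713.50.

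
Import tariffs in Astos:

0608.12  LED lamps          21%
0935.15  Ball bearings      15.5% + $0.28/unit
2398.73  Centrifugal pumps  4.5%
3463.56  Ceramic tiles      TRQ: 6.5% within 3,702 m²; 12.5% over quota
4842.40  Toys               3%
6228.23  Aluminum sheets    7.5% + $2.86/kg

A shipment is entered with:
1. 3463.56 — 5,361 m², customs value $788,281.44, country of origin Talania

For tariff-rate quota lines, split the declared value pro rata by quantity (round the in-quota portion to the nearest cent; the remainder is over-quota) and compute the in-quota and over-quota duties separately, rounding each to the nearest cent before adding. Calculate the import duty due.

Line 1 (3463.56, Talania, 5,361 m², $788,281.44):
Code 3463.56 is under a tariff-rate quota (threshold 3,702 m²). In-quota: 3,702 m² at 6.5%; over-quota: 1,659 m² at 12.5%.
Pro-rata value split: in-quota = $788,281.44 × 3,702/5,361 = $544,342.08; over-quota = $788,281.44 − $544,342.08 = $243,939.36.
In-quota duty = $544,342.08 × 6.5% = $35,382.24. Over-quota duty = $243,939.36 × 12.5% = $30,492.42.
Line duty = $35,382.24 + $30,492.42 = $65,874.66.

$65,874.66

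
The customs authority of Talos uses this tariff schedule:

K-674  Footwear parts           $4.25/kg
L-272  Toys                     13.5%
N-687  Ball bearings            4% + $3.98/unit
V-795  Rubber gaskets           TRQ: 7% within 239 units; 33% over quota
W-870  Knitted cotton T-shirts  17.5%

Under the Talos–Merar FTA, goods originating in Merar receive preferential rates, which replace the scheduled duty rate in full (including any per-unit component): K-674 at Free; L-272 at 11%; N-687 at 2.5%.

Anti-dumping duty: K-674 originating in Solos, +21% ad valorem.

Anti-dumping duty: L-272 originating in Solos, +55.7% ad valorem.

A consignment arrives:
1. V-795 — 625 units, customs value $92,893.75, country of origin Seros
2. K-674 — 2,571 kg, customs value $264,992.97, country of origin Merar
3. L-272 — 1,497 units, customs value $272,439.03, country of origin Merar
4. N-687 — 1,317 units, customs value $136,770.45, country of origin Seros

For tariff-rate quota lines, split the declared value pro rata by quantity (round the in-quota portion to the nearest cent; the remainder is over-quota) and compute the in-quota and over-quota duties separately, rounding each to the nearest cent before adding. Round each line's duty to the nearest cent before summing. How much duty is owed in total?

Line 1 (V-795, Seros, 625 units, $92,893.75):
Code V-795 is under a tariff-rate quota (threshold 239 units). In-quota: 239 units at 7%; over-quota: 386 units at 33%.
Pro-rata value split: in-quota = $92,893.75 × 239/625 = $35,522.57; over-quota = $92,893.75 − $35,522.57 = $57,371.18.
In-quota duty = $35,522.57 × 7% = $2,486.58. Over-quota duty = $57,371.18 × 33% = $18,932.49.
Line duty = $2,486.58 + $18,932.49 = $21,419.07.
Line 2 (K-674, Merar, 2,571 kg, $264,992.97):
Base rate for K-674 is $4.25/kg.
Origin Merar qualifies under the Talos–Merar agreement and K-674 is covered: preferential rate Free applies instead.
The additional-duty order on K-674 targets Solos, not Merar; it does not apply.
Duty = $264,992.97 × 0% = $0.00.
Line 3 (L-272, Merar, 1,497 units, $272,439.03):
Base rate for L-272 is 13.5%.
Origin Merar qualifies under the Talos–Merar agreement and L-272 is covered: preferential rate 11% applies instead.
The additional-duty order on L-272 targets Solos, not Merar; it does not apply.
Duty = $272,439.03 × 11% = $29,968.29.
Line 4 (N-687, Seros, 1,317 units, $136,770.45):
Base rate for N-687 is 4% + $3.98/unit.
N-687 has an FTA preferential rate, but origin Seros is not Merar; base rate stands.
Duty = $136,770.45 × 4% + 1,317 × $3.98 = $10,712.48.
Total = $21,419.07 + $0.00 + $29,968.29 + $10,712.48 = $62,099.84.

$62,099.84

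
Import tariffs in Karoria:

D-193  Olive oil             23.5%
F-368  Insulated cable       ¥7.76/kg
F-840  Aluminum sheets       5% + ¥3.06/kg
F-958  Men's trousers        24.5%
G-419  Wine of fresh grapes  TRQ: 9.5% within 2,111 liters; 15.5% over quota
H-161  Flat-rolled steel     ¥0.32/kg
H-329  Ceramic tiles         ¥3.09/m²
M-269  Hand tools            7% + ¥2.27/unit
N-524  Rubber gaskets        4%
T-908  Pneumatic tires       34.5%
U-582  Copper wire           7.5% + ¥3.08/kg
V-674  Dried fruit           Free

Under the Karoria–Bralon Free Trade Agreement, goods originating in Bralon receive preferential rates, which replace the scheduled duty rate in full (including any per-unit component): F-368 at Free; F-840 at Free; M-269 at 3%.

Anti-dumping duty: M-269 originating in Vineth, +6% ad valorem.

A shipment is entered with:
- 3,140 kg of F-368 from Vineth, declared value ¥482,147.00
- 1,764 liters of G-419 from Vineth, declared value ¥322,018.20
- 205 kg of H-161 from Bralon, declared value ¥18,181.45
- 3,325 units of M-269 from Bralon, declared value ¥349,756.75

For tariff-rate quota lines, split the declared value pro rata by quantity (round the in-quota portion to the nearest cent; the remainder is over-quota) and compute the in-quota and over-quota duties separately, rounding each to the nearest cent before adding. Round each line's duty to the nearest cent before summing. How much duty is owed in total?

¥65,516.43

Line 1 (F-368, Vineth, 3,140 kg, ¥482,147.00):
Base rate for F-368 is ¥7.76/kg.
F-368 has an FTA preferential rate, but origin Vineth is not Bralon; base rate stands.
Duty = 3,140 × ¥7.76 = ¥24,366.40.
Line 2 (G-419, Vineth, 1,764 liters, ¥322,018.20):
Code G-419 is under a tariff-rate quota (threshold 2,111 liters). Quantity 1,764 liters is within the quota, so the in-quota rate 9.5% applies to the full value.
Duty = ¥322,018.20 × 9.5% = ¥30,591.73.
Line 3 (H-161, Bralon, 205 kg, ¥18,181.45):
Base rate for H-161 is ¥0.32/kg.
Origin Bralon is the FTA partner but H-161 is not on the preference list; base rate stands.
Duty = 205 × ¥0.32 = ¥65.60.
Line 4 (M-269, Bralon, 3,325 units, ¥349,756.75):
Base rate for M-269 is 7% + ¥2.27/unit.
Origin Bralon qualifies under the Karoria–Bralon agreement and M-269 is covered: preferential rate 3% applies instead.
The additional-duty order on M-269 targets Vineth, not Bralon; it does not apply.
Duty = ¥349,756.75 × 3% = ¥10,492.70.
Total = ¥24,366.40 + ¥30,591.73 + ¥65.60 + ¥10,492.70 = ¥65,516.43.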